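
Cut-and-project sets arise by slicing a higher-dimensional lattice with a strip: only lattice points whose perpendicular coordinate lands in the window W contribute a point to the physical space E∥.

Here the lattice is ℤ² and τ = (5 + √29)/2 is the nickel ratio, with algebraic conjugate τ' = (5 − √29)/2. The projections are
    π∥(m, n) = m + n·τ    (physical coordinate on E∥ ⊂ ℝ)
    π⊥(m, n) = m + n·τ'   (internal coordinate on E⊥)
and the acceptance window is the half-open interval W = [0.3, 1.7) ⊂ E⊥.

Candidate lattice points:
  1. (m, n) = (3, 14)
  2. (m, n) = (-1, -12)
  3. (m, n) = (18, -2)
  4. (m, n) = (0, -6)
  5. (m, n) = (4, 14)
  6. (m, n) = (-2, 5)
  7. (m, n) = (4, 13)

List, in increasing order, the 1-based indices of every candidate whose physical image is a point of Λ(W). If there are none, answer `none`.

τ' = (5−√29)/2 ≈ -0.19258.
[1] lift (3,14): star map gives 0.30385; window check 0.3 ≤ 0.30385 < 1.7 is true → IN Λ
[2] lift (-1,-12): star map gives 1.31099; window check 0.3 ≤ 1.31099 < 1.7 is true → IN Λ
[3] lift (18,-2): star map gives 18.38516; window check 0.3 ≤ 18.38516 < 1.7 is false → out
[4] lift (0,-6): star map gives 1.15549; window check 0.3 ≤ 1.15549 < 1.7 is true → IN Λ
[5] lift (4,14): star map gives 1.30385; window check 0.3 ≤ 1.30385 < 1.7 is true → IN Λ
[6] lift (-2,5): star map gives -2.96291; window check 0.3 ≤ -2.96291 < 1.7 is false → out
[7] lift (4,13): star map gives 1.49643; window check 0.3 ≤ 1.49643 < 1.7 is true → IN Λ

1, 2, 4, 5, 7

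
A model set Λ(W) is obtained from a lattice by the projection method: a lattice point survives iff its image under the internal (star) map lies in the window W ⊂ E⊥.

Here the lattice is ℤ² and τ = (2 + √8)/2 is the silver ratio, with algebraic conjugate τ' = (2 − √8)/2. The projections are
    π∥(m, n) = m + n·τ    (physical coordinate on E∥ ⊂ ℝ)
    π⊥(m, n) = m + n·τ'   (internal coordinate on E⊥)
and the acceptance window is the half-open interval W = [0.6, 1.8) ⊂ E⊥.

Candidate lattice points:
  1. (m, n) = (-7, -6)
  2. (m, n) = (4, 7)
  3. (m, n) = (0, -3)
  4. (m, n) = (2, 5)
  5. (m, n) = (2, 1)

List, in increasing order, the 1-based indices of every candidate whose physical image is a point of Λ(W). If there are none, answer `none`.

2, 3, 5

Compute τ' = (2−√8)/2 = -0.414214, so π⊥(m,n) = m -0.414214·n.
candidate 1: (m,n)=(-7,-6) → π∥ = -7-6·τ ≈ -21.485281, π⊥ = -7-6·τ' ≈ -4.514719 ∉ [0.6, 1.8) ⇒ out
candidate 2: (m,n)=(4,7) → π∥ = 4+7·τ ≈ 20.899495, π⊥ = 4+7·τ' ≈ 1.100505 ∈ [0.6, 1.8) ⇒ IN Λ
candidate 3: (m,n)=(0,-3) → π∥ = 0-3·τ ≈ -7.242641, π⊥ = 0-3·τ' ≈ 1.242641 ∈ [0.6, 1.8) ⇒ IN Λ
candidate 4: (m,n)=(2,5) → π∥ = 2+5·τ ≈ 14.071068, π⊥ = 2+5·τ' ≈ -0.071068 ∉ [0.6, 1.8) ⇒ out
candidate 5: (m,n)=(2,1) → π∥ = 2+1·τ ≈ 4.414214, π⊥ = 2+1·τ' ≈ 1.585786 ∈ [0.6, 1.8) ⇒ IN Λ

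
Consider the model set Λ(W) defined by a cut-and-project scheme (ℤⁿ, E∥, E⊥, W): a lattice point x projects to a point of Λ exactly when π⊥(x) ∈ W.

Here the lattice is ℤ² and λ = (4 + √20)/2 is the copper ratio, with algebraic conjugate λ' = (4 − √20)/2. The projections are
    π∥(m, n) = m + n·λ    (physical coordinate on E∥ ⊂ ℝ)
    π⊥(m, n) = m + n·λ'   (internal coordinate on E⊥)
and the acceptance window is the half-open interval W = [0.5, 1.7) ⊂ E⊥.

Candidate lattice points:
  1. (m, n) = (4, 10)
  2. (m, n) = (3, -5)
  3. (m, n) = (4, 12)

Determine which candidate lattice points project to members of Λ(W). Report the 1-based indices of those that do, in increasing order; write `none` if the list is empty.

1, 3

Compute λ' = (4−√20)/2 = -0.2361, so π⊥(m,n) = m -0.2361·n.
[1] lift (4,10): star map gives 1.6393; window check 0.5 ≤ 1.6393 < 1.7 is true → IN Λ
[2] lift (3,-5): star map gives 4.1803; window check 0.5 ≤ 4.1803 < 1.7 is false → out
[3] lift (4,12): star map gives 1.1672; window check 0.5 ≤ 1.1672 < 1.7 is true → IN Λ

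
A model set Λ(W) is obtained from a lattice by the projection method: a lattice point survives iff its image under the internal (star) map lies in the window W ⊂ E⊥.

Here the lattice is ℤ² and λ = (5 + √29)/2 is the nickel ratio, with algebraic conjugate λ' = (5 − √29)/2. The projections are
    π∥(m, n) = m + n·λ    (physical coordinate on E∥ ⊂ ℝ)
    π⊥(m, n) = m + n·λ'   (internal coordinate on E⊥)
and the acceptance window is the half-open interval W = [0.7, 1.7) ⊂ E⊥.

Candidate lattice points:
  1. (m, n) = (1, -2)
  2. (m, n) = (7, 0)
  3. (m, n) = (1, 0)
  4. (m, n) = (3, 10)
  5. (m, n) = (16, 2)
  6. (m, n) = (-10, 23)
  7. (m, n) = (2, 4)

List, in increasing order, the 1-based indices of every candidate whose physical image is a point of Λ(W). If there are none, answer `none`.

1, 3, 4, 7

λ' = (5−√29)/2 ≈ -0.1926.
[1] lift (1,-2): star map gives 1.3852; window check 0.7 ≤ 1.3852 < 1.7 is true → IN Λ
[2] lift (7,0): star map gives 7.0000; window check 0.7 ≤ 7.0000 < 1.7 is false → out
[3] lift (1,0): star map gives 1.0000; window check 0.7 ≤ 1.0000 < 1.7 is true → IN Λ
[4] lift (3,10): star map gives 1.0742; window check 0.7 ≤ 1.0742 < 1.7 is true → IN Λ
[5] lift (16,2): star map gives 15.6148; window check 0.7 ≤ 15.6148 < 1.7 is false → out
[6] lift (-10,23): star map gives -14.4294; window check 0.7 ≤ -14.4294 < 1.7 is false → out
[7] lift (2,4): star map gives 1.2297; window check 0.7 ≤ 1.2297 < 1.7 is true → IN Λ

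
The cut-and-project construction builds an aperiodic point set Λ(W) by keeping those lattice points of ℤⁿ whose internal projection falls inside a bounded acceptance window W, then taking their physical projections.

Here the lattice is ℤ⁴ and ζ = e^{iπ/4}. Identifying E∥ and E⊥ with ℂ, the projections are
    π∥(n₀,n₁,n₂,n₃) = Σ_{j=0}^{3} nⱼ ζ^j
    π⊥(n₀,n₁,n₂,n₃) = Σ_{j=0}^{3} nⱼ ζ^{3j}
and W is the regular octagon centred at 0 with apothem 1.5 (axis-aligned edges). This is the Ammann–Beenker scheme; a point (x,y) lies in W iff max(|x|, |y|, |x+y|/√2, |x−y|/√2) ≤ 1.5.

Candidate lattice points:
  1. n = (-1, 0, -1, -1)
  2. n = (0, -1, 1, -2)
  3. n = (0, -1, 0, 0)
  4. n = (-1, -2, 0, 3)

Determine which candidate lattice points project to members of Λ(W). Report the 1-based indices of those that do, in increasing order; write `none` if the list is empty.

With ζ = e^{iπ/4} the internal vectors are ζ^0,ζ^3,ζ^6,ζ^9.
candidate 1: n = (-1, 0, -1, -1) → π⊥ ≈ (-1.70711, +0.29289); max(|x|,|y|,|x±y|/√2) = 1.70711 > 1.5 ⇒ ∉ W
candidate 2: n = (0, -1, 1, -2) → π⊥ ≈ (-0.70711, -3.12132); max(|x|,|y|,|x±y|/√2) = 3.12132 > 1.5 ⇒ ∉ W
candidate 3: n = (0, -1, 0, 0) → π⊥ ≈ (+0.70711, -0.70711); max(|x|,|y|,|x±y|/√2) = 1.00000 ≤ 1.5 ⇒ ∈ W
candidate 4: n = (-1, -2, 0, 3) → π⊥ ≈ (+2.53553, +0.70711); max(|x|,|y|,|x±y|/√2) = 2.53553 > 1.5 ⇒ ∉ W

3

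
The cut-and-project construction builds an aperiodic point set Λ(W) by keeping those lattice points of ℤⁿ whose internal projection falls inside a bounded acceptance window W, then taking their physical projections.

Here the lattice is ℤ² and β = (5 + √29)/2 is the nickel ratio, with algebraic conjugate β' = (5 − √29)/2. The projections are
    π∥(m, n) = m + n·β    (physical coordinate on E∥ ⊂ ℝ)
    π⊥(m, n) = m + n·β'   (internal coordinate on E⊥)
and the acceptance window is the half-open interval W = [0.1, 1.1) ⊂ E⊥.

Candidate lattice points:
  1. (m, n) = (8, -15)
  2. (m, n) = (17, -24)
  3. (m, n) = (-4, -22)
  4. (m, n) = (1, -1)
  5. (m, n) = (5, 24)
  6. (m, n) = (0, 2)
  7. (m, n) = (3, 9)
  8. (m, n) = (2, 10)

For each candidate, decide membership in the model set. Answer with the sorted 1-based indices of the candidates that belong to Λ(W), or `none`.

3, 5

Compute β' = (5−√29)/2 = -0.1926, so π⊥(m,n) = m -0.1926·n.
[1] lift (8,-15): star map gives 10.8887; window check 0.1 ≤ 10.8887 < 1.1 is false → out
[2] lift (17,-24): star map gives 21.6220; window check 0.1 ≤ 21.6220 < 1.1 is false → out
[3] lift (-4,-22): star map gives 0.2368; window check 0.1 ≤ 0.2368 < 1.1 is true → IN Λ
[4] lift (1,-1): star map gives 1.1926; window check 0.1 ≤ 1.1926 < 1.1 is false → out
[5] lift (5,24): star map gives 0.3780; window check 0.1 ≤ 0.3780 < 1.1 is true → IN Λ
[6] lift (0,2): star map gives -0.3852; window check 0.1 ≤ -0.3852 < 1.1 is false → out
[7] lift (3,9): star map gives 1.2668; window check 0.1 ≤ 1.2668 < 1.1 is false → out
[8] lift (2,10): star map gives 0.0742; window check 0.1 ≤ 0.0742 < 1.1 is false → out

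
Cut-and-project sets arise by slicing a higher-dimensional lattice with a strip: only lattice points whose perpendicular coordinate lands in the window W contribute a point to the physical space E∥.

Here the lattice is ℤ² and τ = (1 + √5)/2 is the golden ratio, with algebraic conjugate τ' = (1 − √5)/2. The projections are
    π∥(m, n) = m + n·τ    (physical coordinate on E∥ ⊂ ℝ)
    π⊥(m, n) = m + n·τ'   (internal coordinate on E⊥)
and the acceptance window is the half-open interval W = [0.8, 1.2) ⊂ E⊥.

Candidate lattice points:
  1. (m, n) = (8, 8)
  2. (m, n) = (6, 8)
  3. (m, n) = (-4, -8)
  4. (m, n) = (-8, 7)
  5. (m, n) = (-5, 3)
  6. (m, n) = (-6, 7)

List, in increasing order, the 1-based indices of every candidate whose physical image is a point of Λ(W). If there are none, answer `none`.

Compute τ' = (1−√5)/2 = -0.618034, so π⊥(m,n) = m -0.618034·n.
#1 (8,8): internal coord 8 + (8)·τ' = +3.055728; +3.055728 ∉ [0.8, 1.2) → out
#2 (6,8): internal coord 6 + (8)·τ' = +1.055728; +1.055728 ∈ [0.8, 1.2) → IN Λ
#3 (-4,-8): internal coord -4 + (-8)·τ' = +0.944272; +0.944272 ∈ [0.8, 1.2) → IN Λ
#4 (-8,7): internal coord -8 + (7)·τ' = -12.326238; -12.326238 ∉ [0.8, 1.2) → out
#5 (-5,3): internal coord -5 + (3)·τ' = -6.854102; -6.854102 ∉ [0.8, 1.2) → out
#6 (-6,7): internal coord -6 + (7)·τ' = -10.326238; -10.326238 ∉ [0.8, 1.2) → out

2, 3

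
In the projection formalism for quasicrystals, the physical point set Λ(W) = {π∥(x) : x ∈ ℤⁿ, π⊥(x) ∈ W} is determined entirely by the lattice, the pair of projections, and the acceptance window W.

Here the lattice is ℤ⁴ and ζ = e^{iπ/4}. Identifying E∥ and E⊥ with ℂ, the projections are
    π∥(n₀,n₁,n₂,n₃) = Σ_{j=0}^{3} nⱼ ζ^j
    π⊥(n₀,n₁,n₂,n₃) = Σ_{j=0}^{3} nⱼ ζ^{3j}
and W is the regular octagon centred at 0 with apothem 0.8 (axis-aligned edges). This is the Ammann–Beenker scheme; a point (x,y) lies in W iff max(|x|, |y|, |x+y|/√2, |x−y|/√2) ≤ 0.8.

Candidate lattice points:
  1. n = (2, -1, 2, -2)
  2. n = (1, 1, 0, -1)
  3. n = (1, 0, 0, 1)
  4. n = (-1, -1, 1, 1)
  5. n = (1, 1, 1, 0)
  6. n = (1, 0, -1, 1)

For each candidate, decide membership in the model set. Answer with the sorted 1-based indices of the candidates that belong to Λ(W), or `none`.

With ζ = e^{iπ/4} the internal vectors are ζ^0,ζ^3,ζ^6,ζ^9.
#1 (2, -1, 2, -2): internal (1.2929, -4.1213); octagon support 4.1213 vs apothem 0.8 → ∉ W
#2 (1, 1, 0, -1): internal (-0.4142, 0.0000); octagon support 0.4142 vs apothem 0.8 → ∈ W
#3 (1, 0, 0, 1): internal (1.7071, 0.7071); octagon support 1.7071 vs apothem 0.8 → ∉ W
#4 (-1, -1, 1, 1): internal (0.4142, -1.0000); octagon support 1.0000 vs apothem 0.8 → ∉ W
#5 (1, 1, 1, 0): internal (0.2929, -0.2929); octagon support 0.4142 vs apothem 0.8 → ∈ W
#6 (1, 0, -1, 1): internal (1.7071, 1.7071); octagon support 2.4142 vs apothem 0.8 → ∉ W

2, 5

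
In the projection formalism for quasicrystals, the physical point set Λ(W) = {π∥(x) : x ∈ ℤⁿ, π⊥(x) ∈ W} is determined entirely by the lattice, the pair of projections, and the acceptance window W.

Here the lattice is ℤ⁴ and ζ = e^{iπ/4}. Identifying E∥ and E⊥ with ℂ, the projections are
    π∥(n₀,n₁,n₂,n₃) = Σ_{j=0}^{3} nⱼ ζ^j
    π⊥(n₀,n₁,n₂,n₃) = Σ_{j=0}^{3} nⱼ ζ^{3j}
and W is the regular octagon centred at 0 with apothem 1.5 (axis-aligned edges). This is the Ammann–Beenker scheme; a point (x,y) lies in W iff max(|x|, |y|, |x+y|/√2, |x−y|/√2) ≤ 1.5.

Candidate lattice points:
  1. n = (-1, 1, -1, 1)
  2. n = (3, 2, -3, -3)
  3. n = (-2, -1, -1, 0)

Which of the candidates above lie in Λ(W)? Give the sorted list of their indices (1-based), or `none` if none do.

π⊥(n) = n₀ + n₁ζ³ + n₂ζ⁶ + n₃ζ⁹ where ζ = e^{iπ/4}.
candidate 1: n = (-1, 1, -1, 1) → π⊥ ≈ (-1.000000, +2.414214); max(|x|,|y|,|x±y|/√2) = 2.414214 > 1.5 ⇒ ∉ W
candidate 2: n = (3, 2, -3, -3) → π⊥ ≈ (-0.535534, +2.292893); max(|x|,|y|,|x±y|/√2) = 2.292893 > 1.5 ⇒ ∉ W
candidate 3: n = (-2, -1, -1, 0) → π⊥ ≈ (-1.292893, +0.292893); max(|x|,|y|,|x±y|/√2) = 1.292893 ≤ 1.5 ⇒ ∈ W

3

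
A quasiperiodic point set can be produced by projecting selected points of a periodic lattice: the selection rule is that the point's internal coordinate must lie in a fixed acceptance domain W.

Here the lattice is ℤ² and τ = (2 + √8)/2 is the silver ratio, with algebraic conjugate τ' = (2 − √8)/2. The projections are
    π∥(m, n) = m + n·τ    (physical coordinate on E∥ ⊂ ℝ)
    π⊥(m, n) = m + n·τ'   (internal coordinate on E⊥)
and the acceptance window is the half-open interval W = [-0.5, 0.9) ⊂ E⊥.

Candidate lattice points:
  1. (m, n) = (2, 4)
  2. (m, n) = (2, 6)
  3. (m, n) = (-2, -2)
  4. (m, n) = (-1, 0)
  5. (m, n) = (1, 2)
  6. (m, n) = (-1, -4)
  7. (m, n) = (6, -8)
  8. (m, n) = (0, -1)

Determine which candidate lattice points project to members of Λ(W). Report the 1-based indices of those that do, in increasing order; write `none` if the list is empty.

Numerically τ ≈ 2.414214 and τ' = −1/τ ≈ -0.414214.
candidate 1: (m,n)=(2,4) → π∥ = 2+4·τ ≈ 11.656854, π⊥ = 2+4·τ' ≈ 0.343146 ∈ [-0.5, 0.9) ⇒ IN Λ
candidate 2: (m,n)=(2,6) → π∥ = 2+6·τ ≈ 16.485281, π⊥ = 2+6·τ' ≈ -0.485281 ∈ [-0.5, 0.9) ⇒ IN Λ
candidate 3: (m,n)=(-2,-2) → π∥ = -2-2·τ ≈ -6.828427, π⊥ = -2-2·τ' ≈ -1.171573 ∉ [-0.5, 0.9) ⇒ out
candidate 4: (m,n)=(-1,0) → π∥ = -1+0·τ ≈ -1.000000, π⊥ = -1+0·τ' ≈ -1.000000 ∉ [-0.5, 0.9) ⇒ out
candidate 5: (m,n)=(1,2) → π∥ = 1+2·τ ≈ 5.828427, π⊥ = 1+2·τ' ≈ 0.171573 ∈ [-0.5, 0.9) ⇒ IN Λ
candidate 6: (m,n)=(-1,-4) → π∥ = -1-4·τ ≈ -10.656854, π⊥ = -1-4·τ' ≈ 0.656854 ∈ [-0.5, 0.9) ⇒ IN Λ
candidate 7: (m,n)=(6,-8) → π∥ = 6-8·τ ≈ -13.313708, π⊥ = 6-8·τ' ≈ 9.313708 ∉ [-0.5, 0.9) ⇒ out
candidate 8: (m,n)=(0,-1) → π∥ = 0-1·τ ≈ -2.414214, π⊥ = 0-1·τ' ≈ 0.414214 ∈ [-0.5, 0.9) ⇒ IN Λ

1, 2, 5, 6, 8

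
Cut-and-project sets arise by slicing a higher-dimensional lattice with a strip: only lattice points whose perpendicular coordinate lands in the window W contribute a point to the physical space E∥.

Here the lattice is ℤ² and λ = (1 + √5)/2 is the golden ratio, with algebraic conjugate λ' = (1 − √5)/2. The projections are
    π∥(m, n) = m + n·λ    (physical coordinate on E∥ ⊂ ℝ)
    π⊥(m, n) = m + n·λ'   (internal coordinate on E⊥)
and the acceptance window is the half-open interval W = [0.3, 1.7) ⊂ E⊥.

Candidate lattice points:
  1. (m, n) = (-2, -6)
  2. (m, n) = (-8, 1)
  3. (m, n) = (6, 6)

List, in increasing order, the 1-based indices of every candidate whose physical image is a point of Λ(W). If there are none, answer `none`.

none

Compute λ' = (1−√5)/2 = -0.618034, so π⊥(m,n) = m -0.618034·n.
#1 (-2,-6): internal coord -2 + (-6)·λ' = +1.708204; +1.708204 ∉ [0.3, 1.7) → out
#2 (-8,1): internal coord -8 + (1)·λ' = -8.618034; -8.618034 ∉ [0.3, 1.7) → out
#3 (6,6): internal coord 6 + (6)·λ' = +2.291796; +2.291796 ∉ [0.3, 1.7) → out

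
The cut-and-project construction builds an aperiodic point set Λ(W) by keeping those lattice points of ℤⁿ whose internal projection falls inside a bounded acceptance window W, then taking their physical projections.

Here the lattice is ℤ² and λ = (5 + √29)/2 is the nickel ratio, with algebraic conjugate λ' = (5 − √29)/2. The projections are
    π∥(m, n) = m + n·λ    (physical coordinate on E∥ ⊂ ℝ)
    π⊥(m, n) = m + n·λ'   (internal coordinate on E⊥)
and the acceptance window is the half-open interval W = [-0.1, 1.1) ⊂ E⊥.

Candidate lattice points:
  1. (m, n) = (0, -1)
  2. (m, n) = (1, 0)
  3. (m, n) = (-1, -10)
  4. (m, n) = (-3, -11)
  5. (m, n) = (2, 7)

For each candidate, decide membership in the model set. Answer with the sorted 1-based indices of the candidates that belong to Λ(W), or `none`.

1, 2, 3, 5

Compute λ' = (5−√29)/2 = -0.19258, so π⊥(m,n) = m -0.19258·n.
[1] lift (0,-1): star map gives 0.19258; window check -0.1 ≤ 0.19258 < 1.1 is true → IN Λ
[2] lift (1,0): star map gives 1.00000; window check -0.1 ≤ 1.00000 < 1.1 is true → IN Λ
[3] lift (-1,-10): star map gives 0.92582; window check -0.1 ≤ 0.92582 < 1.1 is true → IN Λ
[4] lift (-3,-11): star map gives -0.88159; window check -0.1 ≤ -0.88159 < 1.1 is false → out
[5] lift (2,7): star map gives 0.65192; window check -0.1 ≤ 0.65192 < 1.1 is true → IN Λ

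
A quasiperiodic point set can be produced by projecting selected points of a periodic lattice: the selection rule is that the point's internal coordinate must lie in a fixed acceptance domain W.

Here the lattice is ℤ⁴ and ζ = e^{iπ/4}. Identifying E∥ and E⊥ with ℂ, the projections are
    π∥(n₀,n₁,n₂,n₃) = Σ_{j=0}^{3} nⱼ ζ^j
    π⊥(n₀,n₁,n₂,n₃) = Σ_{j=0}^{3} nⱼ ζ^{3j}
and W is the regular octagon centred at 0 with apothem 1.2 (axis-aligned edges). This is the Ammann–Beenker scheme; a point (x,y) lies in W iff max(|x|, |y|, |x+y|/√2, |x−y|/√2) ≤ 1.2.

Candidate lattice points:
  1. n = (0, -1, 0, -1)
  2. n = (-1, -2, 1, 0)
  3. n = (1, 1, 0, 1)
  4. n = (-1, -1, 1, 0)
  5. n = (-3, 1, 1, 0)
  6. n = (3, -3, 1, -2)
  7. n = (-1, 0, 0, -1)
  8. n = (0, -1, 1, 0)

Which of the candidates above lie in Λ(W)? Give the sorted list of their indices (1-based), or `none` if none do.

none

With ζ = e^{iπ/4} the internal vectors are ζ^0,ζ^3,ζ^6,ζ^9.
#1 (0, -1, 0, -1): internal (0.000000, -1.414214); octagon support 1.414214 vs apothem 1.2 → ∉ W
#2 (-1, -2, 1, 0): internal (0.414214, -2.414214); octagon support 2.414214 vs apothem 1.2 → ∉ W
#3 (1, 1, 0, 1): internal (1.000000, 1.414214); octagon support 1.707107 vs apothem 1.2 → ∉ W
#4 (-1, -1, 1, 0): internal (-0.292893, -1.707107); octagon support 1.707107 vs apothem 1.2 → ∉ W
#5 (-3, 1, 1, 0): internal (-3.707107, -0.292893); octagon support 3.707107 vs apothem 1.2 → ∉ W
#6 (3, -3, 1, -2): internal (3.707107, -4.535534); octagon support 5.828427 vs apothem 1.2 → ∉ W
#7 (-1, 0, 0, -1): internal (-1.707107, -0.707107); octagon support 1.707107 vs apothem 1.2 → ∉ W
#8 (0, -1, 1, 0): internal (0.707107, -1.707107); octagon support 1.707107 vs apothem 1.2 → ∉ W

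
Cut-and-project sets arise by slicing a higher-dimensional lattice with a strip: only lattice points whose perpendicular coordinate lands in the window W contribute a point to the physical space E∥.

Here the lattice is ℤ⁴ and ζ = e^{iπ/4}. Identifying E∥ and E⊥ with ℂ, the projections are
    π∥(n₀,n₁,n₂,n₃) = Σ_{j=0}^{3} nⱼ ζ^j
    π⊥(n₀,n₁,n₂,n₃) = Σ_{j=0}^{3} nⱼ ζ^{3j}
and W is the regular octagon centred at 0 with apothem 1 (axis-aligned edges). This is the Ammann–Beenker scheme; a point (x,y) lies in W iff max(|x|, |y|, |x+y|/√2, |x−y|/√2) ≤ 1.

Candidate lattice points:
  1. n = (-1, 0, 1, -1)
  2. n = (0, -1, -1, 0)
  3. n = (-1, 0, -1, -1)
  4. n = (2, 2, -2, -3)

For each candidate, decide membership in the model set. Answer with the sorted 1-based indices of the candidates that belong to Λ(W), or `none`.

2

π⊥(n) = n₀ + n₁ζ³ + n₂ζ⁶ + n₃ζ⁹ where ζ = e^{iπ/4}.
candidate 1: n = (-1, 0, 1, -1) → π⊥ ≈ (-1.707107, -1.707107); max(|x|,|y|,|x±y|/√2) = 2.414214 > 1 ⇒ ∉ W
candidate 2: n = (0, -1, -1, 0) → π⊥ ≈ (+0.707107, +0.292893); max(|x|,|y|,|x±y|/√2) = 0.707107 ≤ 1 ⇒ ∈ W
candidate 3: n = (-1, 0, -1, -1) → π⊥ ≈ (-1.707107, +0.292893); max(|x|,|y|,|x±y|/√2) = 1.707107 > 1 ⇒ ∉ W
candidate 4: n = (2, 2, -2, -3) → π⊥ ≈ (-1.535534, +1.292893); max(|x|,|y|,|x±y|/√2) = 2.000000 > 1 ⇒ ∉ W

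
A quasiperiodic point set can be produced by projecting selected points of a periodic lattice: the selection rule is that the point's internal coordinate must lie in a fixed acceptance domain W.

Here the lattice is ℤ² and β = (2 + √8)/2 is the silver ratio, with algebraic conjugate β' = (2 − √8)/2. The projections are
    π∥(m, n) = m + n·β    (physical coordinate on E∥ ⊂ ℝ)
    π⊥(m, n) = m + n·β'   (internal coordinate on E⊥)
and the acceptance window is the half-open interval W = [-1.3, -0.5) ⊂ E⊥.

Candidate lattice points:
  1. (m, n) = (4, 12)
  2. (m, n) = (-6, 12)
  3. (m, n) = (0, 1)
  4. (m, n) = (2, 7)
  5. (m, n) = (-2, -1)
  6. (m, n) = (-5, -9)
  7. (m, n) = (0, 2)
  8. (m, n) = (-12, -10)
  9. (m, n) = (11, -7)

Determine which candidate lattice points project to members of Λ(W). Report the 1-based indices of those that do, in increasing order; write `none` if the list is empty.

1, 4, 6, 7

Compute β' = (2−√8)/2 = -0.41421, so π⊥(m,n) = m -0.41421·n.
#1 (4,12): internal coord 4 + (12)·β' = -0.97056; -0.97056 ∈ [-1.3, -0.5) → IN Λ
#2 (-6,12): internal coord -6 + (12)·β' = -10.97056; -10.97056 ∉ [-1.3, -0.5) → out
#3 (0,1): internal coord 0 + (1)·β' = -0.41421; -0.41421 ∉ [-1.3, -0.5) → out
#4 (2,7): internal coord 2 + (7)·β' = -0.89949; -0.89949 ∈ [-1.3, -0.5) → IN Λ
#5 (-2,-1): internal coord -2 + (-1)·β' = -1.58579; -1.58579 ∉ [-1.3, -0.5) → out
#6 (-5,-9): internal coord -5 + (-9)·β' = -1.27208; -1.27208 ∈ [-1.3, -0.5) → IN Λ
#7 (0,2): internal coord 0 + (2)·β' = -0.82843; -0.82843 ∈ [-1.3, -0.5) → IN Λ
#8 (-12,-10): internal coord -12 + (-10)·β' = -7.85786; -7.85786 ∉ [-1.3, -0.5) → out
#9 (11,-7): internal coord 11 + (-7)·β' = +13.89949; +13.89949 ∉ [-1.3, -0.5) → out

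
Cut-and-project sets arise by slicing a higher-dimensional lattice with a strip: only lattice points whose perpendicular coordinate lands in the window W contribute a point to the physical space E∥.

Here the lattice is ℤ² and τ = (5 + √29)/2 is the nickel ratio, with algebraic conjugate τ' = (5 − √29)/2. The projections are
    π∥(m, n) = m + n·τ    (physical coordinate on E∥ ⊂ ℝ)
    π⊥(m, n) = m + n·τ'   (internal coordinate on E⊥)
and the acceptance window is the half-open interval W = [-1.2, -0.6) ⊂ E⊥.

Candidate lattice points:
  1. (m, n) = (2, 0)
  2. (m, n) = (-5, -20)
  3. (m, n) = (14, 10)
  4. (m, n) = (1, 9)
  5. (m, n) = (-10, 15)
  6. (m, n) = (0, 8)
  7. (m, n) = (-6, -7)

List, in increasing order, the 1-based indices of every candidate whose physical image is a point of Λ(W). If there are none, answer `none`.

2, 4

Compute τ' = (5−√29)/2 = -0.192582, so π⊥(m,n) = m -0.192582·n.
#1 (2,0): internal coord 2 + (0)·τ' = +2.000000; +2.000000 ∉ [-1.2, -0.6) → out
#2 (-5,-20): internal coord -5 + (-20)·τ' = -1.148352; -1.148352 ∈ [-1.2, -0.6) → IN Λ
#3 (14,10): internal coord 14 + (10)·τ' = +12.074176; +12.074176 ∉ [-1.2, -0.6) → out
#4 (1,9): internal coord 1 + (9)·τ' = -0.733242; -0.733242 ∈ [-1.2, -0.6) → IN Λ
#5 (-10,15): internal coord -10 + (15)·τ' = -12.888736; -12.888736 ∉ [-1.2, -0.6) → out
#6 (0,8): internal coord 0 + (8)·τ' = -1.540659; -1.540659 ∉ [-1.2, -0.6) → out
#7 (-6,-7): internal coord -6 + (-7)·τ' = -4.651923; -4.651923 ∉ [-1.2, -0.6) → out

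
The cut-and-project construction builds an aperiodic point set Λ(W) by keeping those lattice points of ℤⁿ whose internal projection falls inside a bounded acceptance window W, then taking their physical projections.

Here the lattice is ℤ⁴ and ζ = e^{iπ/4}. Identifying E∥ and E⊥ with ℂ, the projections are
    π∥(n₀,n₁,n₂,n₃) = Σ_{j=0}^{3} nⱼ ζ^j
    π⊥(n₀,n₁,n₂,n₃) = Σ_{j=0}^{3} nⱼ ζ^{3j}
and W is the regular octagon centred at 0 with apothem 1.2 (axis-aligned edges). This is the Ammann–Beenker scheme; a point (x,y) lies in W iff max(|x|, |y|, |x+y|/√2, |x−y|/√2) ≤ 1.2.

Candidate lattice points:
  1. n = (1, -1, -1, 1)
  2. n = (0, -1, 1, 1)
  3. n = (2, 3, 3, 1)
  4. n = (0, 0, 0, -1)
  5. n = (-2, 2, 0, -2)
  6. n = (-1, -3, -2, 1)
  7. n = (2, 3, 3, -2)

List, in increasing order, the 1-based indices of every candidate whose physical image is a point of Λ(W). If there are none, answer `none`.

3, 4

π⊥(n) = n₀ + n₁ζ³ + n₂ζ⁶ + n₃ζ⁹ where ζ = e^{iπ/4}.
candidate 1: n = (1, -1, -1, 1) → π⊥ ≈ (+2.414214, +1.000000); max(|x|,|y|,|x±y|/√2) = 2.414214 > 1.2 ⇒ ∉ W
candidate 2: n = (0, -1, 1, 1) → π⊥ ≈ (+1.414214, -1.000000); max(|x|,|y|,|x±y|/√2) = 1.707107 > 1.2 ⇒ ∉ W
candidate 3: n = (2, 3, 3, 1) → π⊥ ≈ (+0.585786, -0.171573); max(|x|,|y|,|x±y|/√2) = 0.585786 ≤ 1.2 ⇒ ∈ W
candidate 4: n = (0, 0, 0, -1) → π⊥ ≈ (-0.707107, -0.707107); max(|x|,|y|,|x±y|/√2) = 1.000000 ≤ 1.2 ⇒ ∈ W
candidate 5: n = (-2, 2, 0, -2) → π⊥ ≈ (-4.828427, +0.000000); max(|x|,|y|,|x±y|/√2) = 4.828427 > 1.2 ⇒ ∉ W
candidate 6: n = (-1, -3, -2, 1) → π⊥ ≈ (+1.828427, +0.585786); max(|x|,|y|,|x±y|/√2) = 1.828427 > 1.2 ⇒ ∉ W
candidate 7: n = (2, 3, 3, -2) → π⊥ ≈ (-1.535534, -2.292893); max(|x|,|y|,|x±y|/√2) = 2.707107 > 1.2 ⇒ ∉ W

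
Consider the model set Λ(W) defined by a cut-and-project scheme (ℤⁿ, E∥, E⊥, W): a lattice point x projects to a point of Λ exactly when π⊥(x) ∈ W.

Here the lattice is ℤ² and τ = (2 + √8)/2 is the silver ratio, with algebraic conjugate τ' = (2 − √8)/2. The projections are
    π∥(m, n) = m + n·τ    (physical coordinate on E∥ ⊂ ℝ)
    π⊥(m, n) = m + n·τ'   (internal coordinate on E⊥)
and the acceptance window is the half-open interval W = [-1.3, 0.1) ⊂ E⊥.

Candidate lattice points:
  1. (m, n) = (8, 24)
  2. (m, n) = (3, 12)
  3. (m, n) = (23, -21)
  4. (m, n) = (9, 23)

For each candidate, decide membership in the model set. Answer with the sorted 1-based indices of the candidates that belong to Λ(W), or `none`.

4

Compute τ' = (2−√8)/2 = -0.4142, so π⊥(m,n) = m -0.4142·n.
#1 (8,24): internal coord 8 + (24)·τ' = -1.9411; -1.9411 ∉ [-1.3, 0.1) → out
#2 (3,12): internal coord 3 + (12)·τ' = -1.9706; -1.9706 ∉ [-1.3, 0.1) → out
#3 (23,-21): internal coord 23 + (-21)·τ' = +31.6985; +31.6985 ∉ [-1.3, 0.1) → out
#4 (9,23): internal coord 9 + (23)·τ' = -0.5269; -0.5269 ∈ [-1.3, 0.1) → IN Λ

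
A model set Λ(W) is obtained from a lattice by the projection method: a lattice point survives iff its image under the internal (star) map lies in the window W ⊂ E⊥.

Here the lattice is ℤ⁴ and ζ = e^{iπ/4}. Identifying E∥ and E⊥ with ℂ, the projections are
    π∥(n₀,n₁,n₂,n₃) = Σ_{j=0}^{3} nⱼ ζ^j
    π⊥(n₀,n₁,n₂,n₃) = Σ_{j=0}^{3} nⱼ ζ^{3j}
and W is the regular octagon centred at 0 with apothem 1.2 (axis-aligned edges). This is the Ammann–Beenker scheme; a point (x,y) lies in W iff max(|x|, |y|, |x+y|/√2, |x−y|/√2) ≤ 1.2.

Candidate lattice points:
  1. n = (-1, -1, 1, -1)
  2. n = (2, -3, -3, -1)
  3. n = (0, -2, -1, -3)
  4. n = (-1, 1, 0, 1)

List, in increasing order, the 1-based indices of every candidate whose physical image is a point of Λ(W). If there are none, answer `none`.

none

With ζ = e^{iπ/4} the internal vectors are ζ^0,ζ^3,ζ^6,ζ^9.
#1 (-1, -1, 1, -1): internal (-1.000000, -2.414214); octagon support 2.414214 vs apothem 1.2 → ∉ W
#2 (2, -3, -3, -1): internal (3.414214, 0.171573); octagon support 3.414214 vs apothem 1.2 → ∉ W
#3 (0, -2, -1, -3): internal (-0.707107, -2.535534); octagon support 2.535534 vs apothem 1.2 → ∉ W
#4 (-1, 1, 0, 1): internal (-1.000000, 1.414214); octagon support 1.707107 vs apothem 1.2 → ∉ W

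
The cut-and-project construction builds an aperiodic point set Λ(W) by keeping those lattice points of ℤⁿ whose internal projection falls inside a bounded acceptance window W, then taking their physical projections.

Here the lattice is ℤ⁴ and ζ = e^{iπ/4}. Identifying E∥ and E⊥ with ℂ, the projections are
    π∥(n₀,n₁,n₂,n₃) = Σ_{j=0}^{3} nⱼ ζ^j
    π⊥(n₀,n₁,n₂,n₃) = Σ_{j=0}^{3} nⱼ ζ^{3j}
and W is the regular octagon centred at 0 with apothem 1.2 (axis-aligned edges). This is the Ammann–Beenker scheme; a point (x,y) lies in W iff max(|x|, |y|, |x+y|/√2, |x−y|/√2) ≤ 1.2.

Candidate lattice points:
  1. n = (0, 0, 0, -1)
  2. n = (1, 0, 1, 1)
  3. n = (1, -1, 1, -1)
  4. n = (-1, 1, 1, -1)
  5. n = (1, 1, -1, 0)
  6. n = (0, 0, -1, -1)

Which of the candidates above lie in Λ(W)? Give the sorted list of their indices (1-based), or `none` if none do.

Internal map: ζ^{3j} for j=0..3 gives (1,0), (−√2/2,√2/2), (0,−1), (√2/2,√2/2).
candidate 1: n = (0, 0, 0, -1) → π⊥ ≈ (-0.70711, -0.70711); max(|x|,|y|,|x±y|/√2) = 1.00000 ≤ 1.2 ⇒ ∈ W
candidate 2: n = (1, 0, 1, 1) → π⊥ ≈ (+1.70711, -0.29289); max(|x|,|y|,|x±y|/√2) = 1.70711 > 1.2 ⇒ ∉ W
candidate 3: n = (1, -1, 1, -1) → π⊥ ≈ (+1.00000, -2.41421); max(|x|,|y|,|x±y|/√2) = 2.41421 > 1.2 ⇒ ∉ W
candidate 4: n = (-1, 1, 1, -1) → π⊥ ≈ (-2.41421, -1.00000); max(|x|,|y|,|x±y|/√2) = 2.41421 > 1.2 ⇒ ∉ W
candidate 5: n = (1, 1, -1, 0) → π⊥ ≈ (+0.29289, +1.70711); max(|x|,|y|,|x±y|/√2) = 1.70711 > 1.2 ⇒ ∉ W
candidate 6: n = (0, 0, -1, -1) → π⊥ ≈ (-0.70711, +0.29289); max(|x|,|y|,|x±y|/√2) = 0.70711 ≤ 1.2 ⇒ ∈ W

1, 6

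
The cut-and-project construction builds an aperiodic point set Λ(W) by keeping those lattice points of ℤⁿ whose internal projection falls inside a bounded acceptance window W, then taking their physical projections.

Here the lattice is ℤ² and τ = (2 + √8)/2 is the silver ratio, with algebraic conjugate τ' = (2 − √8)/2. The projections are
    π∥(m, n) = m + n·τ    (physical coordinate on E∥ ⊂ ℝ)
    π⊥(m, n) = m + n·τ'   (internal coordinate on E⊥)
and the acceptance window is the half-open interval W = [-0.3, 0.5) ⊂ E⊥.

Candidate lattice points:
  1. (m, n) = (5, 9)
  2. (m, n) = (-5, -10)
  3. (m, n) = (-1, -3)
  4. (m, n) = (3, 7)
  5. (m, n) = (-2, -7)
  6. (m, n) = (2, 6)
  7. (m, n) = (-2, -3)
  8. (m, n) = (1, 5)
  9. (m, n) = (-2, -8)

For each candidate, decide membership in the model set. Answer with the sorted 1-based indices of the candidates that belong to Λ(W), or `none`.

3, 4

τ' = (2−√8)/2 ≈ -0.4142.
[1] lift (5,9): star map gives 1.2721; window check -0.3 ≤ 1.2721 < 0.5 is false → out
[2] lift (-5,-10): star map gives -0.8579; window check -0.3 ≤ -0.8579 < 0.5 is false → out
[3] lift (-1,-3): star map gives 0.2426; window check -0.3 ≤ 0.2426 < 0.5 is true → IN Λ
[4] lift (3,7): star map gives 0.1005; window check -0.3 ≤ 0.1005 < 0.5 is true → IN Λ
[5] lift (-2,-7): star map gives 0.8995; window check -0.3 ≤ 0.8995 < 0.5 is false → out
[6] lift (2,6): star map gives -0.4853; window check -0.3 ≤ -0.4853 < 0.5 is false → out
[7] lift (-2,-3): star map gives -0.7574; window check -0.3 ≤ -0.7574 < 0.5 is false → out
[8] lift (1,5): star map gives -1.0711; window check -0.3 ≤ -1.0711 < 0.5 is false → out
[9] lift (-2,-8): star map gives 1.3137; window check -0.3 ≤ 1.3137 < 0.5 is false → out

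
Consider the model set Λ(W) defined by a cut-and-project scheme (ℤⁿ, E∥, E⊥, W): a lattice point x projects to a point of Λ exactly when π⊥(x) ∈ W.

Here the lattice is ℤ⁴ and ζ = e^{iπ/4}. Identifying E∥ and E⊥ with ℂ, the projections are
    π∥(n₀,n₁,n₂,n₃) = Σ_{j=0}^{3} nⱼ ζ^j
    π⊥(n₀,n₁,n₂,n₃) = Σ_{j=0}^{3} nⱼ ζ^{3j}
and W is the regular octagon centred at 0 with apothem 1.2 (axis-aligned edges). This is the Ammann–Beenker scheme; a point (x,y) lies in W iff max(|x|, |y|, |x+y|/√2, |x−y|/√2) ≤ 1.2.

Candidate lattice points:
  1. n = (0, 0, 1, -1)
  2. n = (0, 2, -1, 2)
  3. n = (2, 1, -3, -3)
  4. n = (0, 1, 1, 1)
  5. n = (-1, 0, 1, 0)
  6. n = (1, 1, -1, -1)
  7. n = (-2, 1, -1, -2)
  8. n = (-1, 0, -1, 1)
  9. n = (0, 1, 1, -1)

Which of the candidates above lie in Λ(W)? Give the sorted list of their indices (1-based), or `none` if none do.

With ζ = e^{iπ/4} the internal vectors are ζ^0,ζ^3,ζ^6,ζ^9.
#1 (0, 0, 1, -1): internal (-0.707107, -1.707107); octagon support 1.707107 vs apothem 1.2 → ∉ W
#2 (0, 2, -1, 2): internal (0.000000, 3.828427); octagon support 3.828427 vs apothem 1.2 → ∉ W
#3 (2, 1, -3, -3): internal (-0.828427, 1.585786); octagon support 1.707107 vs apothem 1.2 → ∉ W
#4 (0, 1, 1, 1): internal (0.000000, 0.414214); octagon support 0.414214 vs apothem 1.2 → ∈ W
#5 (-1, 0, 1, 0): internal (-1.000000, -1.000000); octagon support 1.414214 vs apothem 1.2 → ∉ W
#6 (1, 1, -1, -1): internal (-0.414214, 1.000000); octagon support 1.000000 vs apothem 1.2 → ∈ W
#7 (-2, 1, -1, -2): internal (-4.121320, 0.292893); octagon support 4.121320 vs apothem 1.2 → ∉ W
#8 (-1, 0, -1, 1): internal (-0.292893, 1.707107); octagon support 1.707107 vs apothem 1.2 → ∉ W
#9 (0, 1, 1, -1): internal (-1.414214, -1.000000); octagon support 1.707107 vs apothem 1.2 → ∉ W

4, 6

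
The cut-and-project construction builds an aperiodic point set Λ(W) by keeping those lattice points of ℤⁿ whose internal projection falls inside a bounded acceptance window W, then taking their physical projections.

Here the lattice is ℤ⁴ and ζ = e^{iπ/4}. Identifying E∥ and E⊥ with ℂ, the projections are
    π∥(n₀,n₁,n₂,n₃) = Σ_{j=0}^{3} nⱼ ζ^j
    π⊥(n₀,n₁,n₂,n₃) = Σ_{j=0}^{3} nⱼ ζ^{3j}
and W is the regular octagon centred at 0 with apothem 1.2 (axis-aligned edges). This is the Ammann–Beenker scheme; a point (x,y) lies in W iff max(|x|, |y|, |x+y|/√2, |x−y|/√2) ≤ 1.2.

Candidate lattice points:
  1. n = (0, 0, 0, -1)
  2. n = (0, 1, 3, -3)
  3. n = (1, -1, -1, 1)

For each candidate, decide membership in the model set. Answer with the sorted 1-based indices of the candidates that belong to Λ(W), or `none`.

Internal map: ζ^{3j} for j=0..3 gives (1,0), (−√2/2,√2/2), (0,−1), (√2/2,√2/2).
#1 (0, 0, 0, -1): internal (-0.70711, -0.70711); octagon support 1.00000 vs apothem 1.2 → ∈ W
#2 (0, 1, 3, -3): internal (-2.82843, -4.41421); octagon support 5.12132 vs apothem 1.2 → ∉ W
#3 (1, -1, -1, 1): internal (2.41421, 1.00000); octagon support 2.41421 vs apothem 1.2 → ∉ W

1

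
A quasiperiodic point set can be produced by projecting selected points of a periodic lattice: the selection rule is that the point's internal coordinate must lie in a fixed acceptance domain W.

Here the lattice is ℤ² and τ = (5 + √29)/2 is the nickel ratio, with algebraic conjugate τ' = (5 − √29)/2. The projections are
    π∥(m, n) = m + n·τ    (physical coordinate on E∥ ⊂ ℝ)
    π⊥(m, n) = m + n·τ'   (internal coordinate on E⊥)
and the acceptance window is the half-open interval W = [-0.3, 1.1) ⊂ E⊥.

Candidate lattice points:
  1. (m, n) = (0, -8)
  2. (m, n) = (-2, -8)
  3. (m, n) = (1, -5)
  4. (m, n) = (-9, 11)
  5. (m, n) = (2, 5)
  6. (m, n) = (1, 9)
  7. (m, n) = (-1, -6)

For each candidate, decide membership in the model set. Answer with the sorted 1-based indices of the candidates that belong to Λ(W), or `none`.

5, 7

τ' = (5−√29)/2 ≈ -0.192582.
#1 (0,-8): internal coord 0 + (-8)·τ' = +1.540659; +1.540659 ∉ [-0.3, 1.1) → out
#2 (-2,-8): internal coord -2 + (-8)·τ' = -0.459341; -0.459341 ∉ [-0.3, 1.1) → out
#3 (1,-5): internal coord 1 + (-5)·τ' = +1.962912; +1.962912 ∉ [-0.3, 1.1) → out
#4 (-9,11): internal coord -9 + (11)·τ' = -11.118406; -11.118406 ∉ [-0.3, 1.1) → out
#5 (2,5): internal coord 2 + (5)·τ' = +1.037088; +1.037088 ∈ [-0.3, 1.1) → IN Λ
#6 (1,9): internal coord 1 + (9)·τ' = -0.733242; -0.733242 ∉ [-0.3, 1.1) → out
#7 (-1,-6): internal coord -1 + (-6)·τ' = +0.155494; +0.155494 ∈ [-0.3, 1.1) → IN Λ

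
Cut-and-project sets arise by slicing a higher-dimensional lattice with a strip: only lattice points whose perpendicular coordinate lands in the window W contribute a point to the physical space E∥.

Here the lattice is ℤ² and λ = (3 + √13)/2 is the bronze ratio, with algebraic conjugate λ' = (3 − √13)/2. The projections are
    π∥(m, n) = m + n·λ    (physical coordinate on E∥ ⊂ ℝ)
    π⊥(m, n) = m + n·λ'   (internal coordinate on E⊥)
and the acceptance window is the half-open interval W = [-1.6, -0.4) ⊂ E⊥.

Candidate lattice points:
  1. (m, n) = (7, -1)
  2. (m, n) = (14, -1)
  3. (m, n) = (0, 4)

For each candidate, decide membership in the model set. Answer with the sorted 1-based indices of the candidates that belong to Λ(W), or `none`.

Compute λ' = (3−√13)/2 = -0.30278, so π⊥(m,n) = m -0.30278·n.
[1] lift (7,-1): star map gives 7.30278; window check -1.6 ≤ 7.30278 < -0.4 is false → out
[2] lift (14,-1): star map gives 14.30278; window check -1.6 ≤ 14.30278 < -0.4 is false → out
[3] lift (0,4): star map gives -1.21110; window check -1.6 ≤ -1.21110 < -0.4 is true → IN Λ

3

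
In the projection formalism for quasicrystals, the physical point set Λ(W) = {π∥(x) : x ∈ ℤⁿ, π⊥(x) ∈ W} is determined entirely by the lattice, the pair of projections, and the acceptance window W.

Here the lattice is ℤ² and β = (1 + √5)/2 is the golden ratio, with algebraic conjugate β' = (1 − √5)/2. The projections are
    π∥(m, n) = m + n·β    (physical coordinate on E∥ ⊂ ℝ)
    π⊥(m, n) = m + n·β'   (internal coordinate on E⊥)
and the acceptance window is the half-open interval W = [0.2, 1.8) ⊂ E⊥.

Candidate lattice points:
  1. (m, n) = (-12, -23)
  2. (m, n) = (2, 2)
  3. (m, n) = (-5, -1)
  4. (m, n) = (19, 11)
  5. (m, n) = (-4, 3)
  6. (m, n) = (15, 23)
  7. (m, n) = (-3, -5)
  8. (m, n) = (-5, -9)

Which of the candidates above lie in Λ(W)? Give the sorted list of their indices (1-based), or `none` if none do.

Numerically β ≈ 1.618034 and β' = −1/β ≈ -0.618034.
candidate 1: (m,n)=(-12,-23) → π∥ = -12-23·β ≈ -49.214782, π⊥ = -12-23·β' ≈ 2.214782 ∉ [0.2, 1.8) ⇒ out
candidate 2: (m,n)=(2,2) → π∥ = 2+2·β ≈ 5.236068, π⊥ = 2+2·β' ≈ 0.763932 ∈ [0.2, 1.8) ⇒ IN Λ
candidate 3: (m,n)=(-5,-1) → π∥ = -5-1·β ≈ -6.618034, π⊥ = -5-1·β' ≈ -4.381966 ∉ [0.2, 1.8) ⇒ out
candidate 4: (m,n)=(19,11) → π∥ = 19+11·β ≈ 36.798374, π⊥ = 19+11·β' ≈ 12.201626 ∉ [0.2, 1.8) ⇒ out
candidate 5: (m,n)=(-4,3) → π∥ = -4+3·β ≈ 0.854102, π⊥ = -4+3·β' ≈ -5.854102 ∉ [0.2, 1.8) ⇒ out
candidate 6: (m,n)=(15,23) → π∥ = 15+23·β ≈ 52.214782, π⊥ = 15+23·β' ≈ 0.785218 ∈ [0.2, 1.8) ⇒ IN Λ
candidate 7: (m,n)=(-3,-5) → π∥ = -3-5·β ≈ -11.090170, π⊥ = -3-5·β' ≈ 0.090170 ∉ [0.2, 1.8) ⇒ out
candidate 8: (m,n)=(-5,-9) → π∥ = -5-9·β ≈ -19.562306, π⊥ = -5-9·β' ≈ 0.562306 ∈ [0.2, 1.8) ⇒ IN Λ

2, 6, 8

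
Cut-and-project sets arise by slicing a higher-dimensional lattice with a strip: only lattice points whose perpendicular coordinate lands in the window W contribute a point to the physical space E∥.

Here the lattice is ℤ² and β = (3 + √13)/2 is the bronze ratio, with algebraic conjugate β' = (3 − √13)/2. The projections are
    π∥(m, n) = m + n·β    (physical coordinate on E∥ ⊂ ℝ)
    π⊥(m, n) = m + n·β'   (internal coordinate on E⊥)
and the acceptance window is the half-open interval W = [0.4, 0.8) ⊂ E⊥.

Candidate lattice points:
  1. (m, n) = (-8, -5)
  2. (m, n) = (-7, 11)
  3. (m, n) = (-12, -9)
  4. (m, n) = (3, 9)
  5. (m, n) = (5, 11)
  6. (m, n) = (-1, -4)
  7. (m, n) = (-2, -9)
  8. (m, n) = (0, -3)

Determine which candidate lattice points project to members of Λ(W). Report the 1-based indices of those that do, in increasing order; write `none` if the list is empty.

Numerically β ≈ 3.302776 and β' = −1/β ≈ -0.302776.
candidate 1: (m,n)=(-8,-5) → π∥ = -8-5·β ≈ -24.513878, π⊥ = -8-5·β' ≈ -6.486122 ∉ [0.4, 0.8) ⇒ out
candidate 2: (m,n)=(-7,11) → π∥ = -7+11·β ≈ 29.330532, π⊥ = -7+11·β' ≈ -10.330532 ∉ [0.4, 0.8) ⇒ out
candidate 3: (m,n)=(-12,-9) → π∥ = -12-9·β ≈ -41.724981, π⊥ = -12-9·β' ≈ -9.275019 ∉ [0.4, 0.8) ⇒ out
candidate 4: (m,n)=(3,9) → π∥ = 3+9·β ≈ 32.724981, π⊥ = 3+9·β' ≈ 0.275019 ∉ [0.4, 0.8) ⇒ out
candidate 5: (m,n)=(5,11) → π∥ = 5+11·β ≈ 41.330532, π⊥ = 5+11·β' ≈ 1.669468 ∉ [0.4, 0.8) ⇒ out
candidate 6: (m,n)=(-1,-4) → π∥ = -1-4·β ≈ -14.211103, π⊥ = -1-4·β' ≈ 0.211103 ∉ [0.4, 0.8) ⇒ out
candidate 7: (m,n)=(-2,-9) → π∥ = -2-9·β ≈ -31.724981, π⊥ = -2-9·β' ≈ 0.724981 ∈ [0.4, 0.8) ⇒ IN Λ
candidate 8: (m,n)=(0,-3) → π∥ = 0-3·β ≈ -9.908327, π⊥ = 0-3·β' ≈ 0.908327 ∉ [0.4, 0.8) ⇒ out

7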